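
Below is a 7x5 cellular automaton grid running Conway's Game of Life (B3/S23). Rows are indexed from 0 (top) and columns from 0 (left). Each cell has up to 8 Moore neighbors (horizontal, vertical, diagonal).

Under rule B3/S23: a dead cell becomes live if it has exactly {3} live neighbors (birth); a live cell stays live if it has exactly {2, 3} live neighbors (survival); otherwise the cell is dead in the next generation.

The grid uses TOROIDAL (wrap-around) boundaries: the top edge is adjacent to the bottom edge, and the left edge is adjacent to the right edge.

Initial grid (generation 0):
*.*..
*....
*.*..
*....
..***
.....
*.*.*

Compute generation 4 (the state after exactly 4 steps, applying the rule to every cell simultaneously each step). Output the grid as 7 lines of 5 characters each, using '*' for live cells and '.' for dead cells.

Simulating step by step:
Generation 0 (given above): 12 live cells
Generation 1: 16 live cells
*..*.
*...*
*...*
*.*..
...**
***..
*..**
Generation 2: 12 live cells
.*.*.
.*.*.
...*.
**...
...**
.**..
...*.
Generation 3: 16 live cells
...**
...**
**..*
*.**.
...**
..*.*
.*.*.
Generation 4: 10 live cells
(generation 4 grid is the final answer)

Answer: *....
..*..
.*...
..*..
**...
*.*.*
*....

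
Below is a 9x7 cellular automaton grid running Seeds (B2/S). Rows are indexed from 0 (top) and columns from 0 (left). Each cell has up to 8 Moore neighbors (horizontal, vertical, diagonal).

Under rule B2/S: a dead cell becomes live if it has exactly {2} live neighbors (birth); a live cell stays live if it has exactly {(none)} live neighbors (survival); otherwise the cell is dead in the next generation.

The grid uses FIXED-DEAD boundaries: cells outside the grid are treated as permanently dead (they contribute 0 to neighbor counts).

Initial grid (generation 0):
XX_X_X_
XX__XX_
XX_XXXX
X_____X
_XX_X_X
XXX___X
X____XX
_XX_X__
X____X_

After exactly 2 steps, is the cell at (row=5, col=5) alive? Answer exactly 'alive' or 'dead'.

Simulating step by step:
Generation 0 (given above): 32 live cells
Generation 1: 7 live cells
______X
_______
_______
_______
_______
____X__
____X__
___X___
__XXX__
Generation 2: 4 live cells
_______
_______
_______
_______
_______
___X_X_
_____X_
_____X_
_______

Cell (5,5) at generation 2: 1 -> alive

Answer: alive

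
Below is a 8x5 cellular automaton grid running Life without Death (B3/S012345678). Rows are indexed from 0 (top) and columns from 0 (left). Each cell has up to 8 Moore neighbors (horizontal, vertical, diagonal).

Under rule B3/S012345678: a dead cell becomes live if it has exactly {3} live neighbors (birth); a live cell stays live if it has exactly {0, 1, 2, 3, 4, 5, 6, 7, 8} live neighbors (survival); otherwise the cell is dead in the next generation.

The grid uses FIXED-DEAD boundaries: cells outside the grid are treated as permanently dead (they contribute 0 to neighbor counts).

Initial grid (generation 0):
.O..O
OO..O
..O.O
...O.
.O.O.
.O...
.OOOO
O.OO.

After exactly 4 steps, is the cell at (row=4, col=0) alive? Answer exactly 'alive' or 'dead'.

Answer: alive

Derivation:
Simulating step by step:
Generation 0 (given above): 18 live cells
Generation 1: 26 live cells
OO..O
OOO.O
.OO.O
...OO
.O.O.
OO..O
OOOOO
O.OOO
Generation 2: 31 live cells
OOOOO
OOO.O
OOO.O
.O.OO
OO.O.
OO..O
OOOOO
O.OOO
Generation 3: 31 live cells
OOOOO
OOO.O
OOO.O
.O.OO
OO.O.
OO..O
OOOOO
O.OOO
Generation 4: 31 live cells
OOOOO
OOO.O
OOO.O
.O.OO
OO.O.
OO..O
OOOOO
O.OOO

Cell (4,0) at generation 4: 1 -> alive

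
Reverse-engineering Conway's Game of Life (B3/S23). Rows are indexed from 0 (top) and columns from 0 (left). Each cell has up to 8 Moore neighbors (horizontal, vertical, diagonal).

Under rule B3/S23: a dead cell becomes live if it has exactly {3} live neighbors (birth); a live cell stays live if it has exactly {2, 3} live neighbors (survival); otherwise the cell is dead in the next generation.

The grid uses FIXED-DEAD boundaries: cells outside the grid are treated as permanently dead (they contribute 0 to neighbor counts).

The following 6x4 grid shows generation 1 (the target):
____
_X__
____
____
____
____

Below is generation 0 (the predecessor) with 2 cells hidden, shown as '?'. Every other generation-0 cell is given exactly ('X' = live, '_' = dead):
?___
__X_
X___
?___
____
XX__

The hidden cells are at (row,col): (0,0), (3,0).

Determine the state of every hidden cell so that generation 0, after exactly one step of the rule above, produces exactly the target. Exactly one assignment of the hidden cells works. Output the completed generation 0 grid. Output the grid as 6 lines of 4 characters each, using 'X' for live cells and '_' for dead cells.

Answer: X___
__X_
X___
____
____
XX__

Derivation:
Hidden generation-0 cells (in order): (0,0), (3,0).
A hidden cell only influences target cells in its own 3x3 neighborhood. Try each of the 2^2 = 4 assignments, step the completed generation 0 forward once under B3/S23, and compare with the target:
  (0,0)=_ (3,0)=_ -> step gives (1,1)='_' but target has 'X' -> reject
  (0,0)=_ (3,0)=X -> step gives (1,1)='_' but target has 'X' -> reject
  (0,0)=X (3,0)=_ -> step reproduces the target at every cell -> ACCEPT
  (0,0)=X (3,0)=X -> step gives (2,1)='X' but target has '_' -> reject
Unique solution: (0,0)=live, (3,0)=dead.
Check: live-neighbor counts of every cell in the completed generation 0:
0211
2301
0211
1100
2210
1110
Applying B3/S23 to generation 0 with these counts gives:
____
_X__
____
____
____
____
which matches the target exactly.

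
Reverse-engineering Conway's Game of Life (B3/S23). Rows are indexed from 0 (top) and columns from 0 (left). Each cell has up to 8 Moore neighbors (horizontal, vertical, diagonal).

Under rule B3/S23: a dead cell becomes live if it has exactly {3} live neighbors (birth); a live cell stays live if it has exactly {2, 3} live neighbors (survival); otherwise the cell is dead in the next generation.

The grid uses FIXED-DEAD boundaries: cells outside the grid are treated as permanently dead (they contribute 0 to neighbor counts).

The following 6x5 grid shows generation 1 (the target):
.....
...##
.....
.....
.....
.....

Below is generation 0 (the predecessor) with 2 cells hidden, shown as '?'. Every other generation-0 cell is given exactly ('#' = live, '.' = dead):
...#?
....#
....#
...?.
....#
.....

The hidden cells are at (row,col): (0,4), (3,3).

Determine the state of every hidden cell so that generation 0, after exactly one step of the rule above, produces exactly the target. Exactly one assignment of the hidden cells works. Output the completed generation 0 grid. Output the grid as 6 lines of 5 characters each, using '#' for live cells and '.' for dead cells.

Hidden generation-0 cells (in order): (0,4), (3,3).
A hidden cell only influences target cells in its own 3x3 neighborhood. Try each of the 2^2 = 4 assignments, step the completed generation 0 forward once under B3/S23, and compare with the target:
  (0,4)=. (3,3)=. -> step reproduces the target at every cell -> ACCEPT
  (0,4)=. (3,3)=# -> step gives (2,3)='#' but target has '.' -> reject
  (0,4)=# (3,3)=. -> step gives (0,3)='#' but target has '.' -> reject
  (0,4)=# (3,3)=# -> step gives (0,3)='#' but target has '.' -> reject
Unique solution: (0,4)=dead, (3,3)=dead.
Check: live-neighbor counts of every cell in the completed generation 0:
00112
00132
00021
00022
00010
00011
Applying B3/S23 to generation 0 with these counts gives:
.....
...##
.....
.....
.....
.....
which matches the target exactly.

Answer: ...#.
....#
....#
.....
....#
.....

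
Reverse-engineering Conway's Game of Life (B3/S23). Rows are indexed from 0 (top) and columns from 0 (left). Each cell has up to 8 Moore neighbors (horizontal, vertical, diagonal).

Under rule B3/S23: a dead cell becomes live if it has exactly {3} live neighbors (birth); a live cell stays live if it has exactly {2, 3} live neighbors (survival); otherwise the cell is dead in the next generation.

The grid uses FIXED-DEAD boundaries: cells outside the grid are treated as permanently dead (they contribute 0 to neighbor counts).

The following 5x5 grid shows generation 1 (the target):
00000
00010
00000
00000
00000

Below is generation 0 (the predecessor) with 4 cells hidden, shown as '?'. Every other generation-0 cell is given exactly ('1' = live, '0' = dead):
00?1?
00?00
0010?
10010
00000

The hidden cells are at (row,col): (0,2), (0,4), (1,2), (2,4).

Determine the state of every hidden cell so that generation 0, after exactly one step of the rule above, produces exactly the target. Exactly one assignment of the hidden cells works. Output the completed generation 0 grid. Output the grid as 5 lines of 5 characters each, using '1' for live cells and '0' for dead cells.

Hidden generation-0 cells (in order): (0,2), (0,4), (1,2), (2,4).
A hidden cell only influences target cells in its own 3x3 neighborhood. Try each of the 2^4 = 16 assignments, step the completed generation 0 forward once under B3/S23, and compare with the target:
  (0,2)=0 (0,4)=0 (1,2)=0 (2,4)=0 -> step gives (1,3)='0' but target has '1' -> reject
  (0,2)=0 (0,4)=0 (1,2)=0 (2,4)=1 -> step gives (2,3)='1' but target has '0' -> reject
  (0,2)=0 (0,4)=0 (1,2)=1 (2,4)=0 -> step gives (1,2)='1' but target has '0' -> reject
  (0,2)=0 (0,4)=0 (1,2)=1 (2,4)=1 -> step gives (1,2)='1' but target has '0' -> reject
  (0,2)=0 (0,4)=1 (1,2)=0 (2,4)=0 -> step reproduces the target at every cell -> ACCEPT
  (0,2)=0 (0,4)=1 (1,2)=0 (2,4)=1 -> step gives (1,3)='0' but target has '1' -> reject
  (0,2)=0 (0,4)=1 (1,2)=1 (2,4)=0 -> step gives (0,3)='1' but target has '0' -> reject
  (0,2)=0 (0,4)=1 (1,2)=1 (2,4)=1 -> step gives (0,3)='1' but target has '0' -> reject
  (0,2)=1 (0,4)=0 (1,2)=0 (2,4)=0 -> step gives (1,2)='1' but target has '0' -> reject
  (0,2)=1 (0,4)=0 (1,2)=0 (2,4)=1 -> step gives (1,2)='1' but target has '0' -> reject
  (0,2)=1 (0,4)=0 (1,2)=1 (2,4)=0 -> step gives (0,2)='1' but target has '0' -> reject
  (0,2)=1 (0,4)=0 (1,2)=1 (2,4)=1 -> step gives (0,2)='1' but target has '0' -> reject
  (0,2)=1 (0,4)=1 (1,2)=0 (2,4)=0 -> step gives (0,3)='1' but target has '0' -> reject
  (0,2)=1 (0,4)=1 (1,2)=0 (2,4)=1 -> step gives (0,3)='1' but target has '0' -> reject
  (0,2)=1 (0,4)=1 (1,2)=1 (2,4)=0 -> step gives (0,2)='1' but target has '0' -> reject
  (0,2)=1 (0,4)=1 (1,2)=1 (2,4)=1 -> step gives (0,2)='1' but target has '0' -> reject
Unique solution: (0,2)=dead, (0,4)=live, (1,2)=dead, (2,4)=dead.
Check: live-neighbor counts of every cell in the completed generation 0:
00111
01232
12121
02211
11111
Applying B3/S23 to generation 0 with these counts gives:
00000
00010
00000
00000
00000
which matches the target exactly.

Answer: 00011
00000
00100
10010
00000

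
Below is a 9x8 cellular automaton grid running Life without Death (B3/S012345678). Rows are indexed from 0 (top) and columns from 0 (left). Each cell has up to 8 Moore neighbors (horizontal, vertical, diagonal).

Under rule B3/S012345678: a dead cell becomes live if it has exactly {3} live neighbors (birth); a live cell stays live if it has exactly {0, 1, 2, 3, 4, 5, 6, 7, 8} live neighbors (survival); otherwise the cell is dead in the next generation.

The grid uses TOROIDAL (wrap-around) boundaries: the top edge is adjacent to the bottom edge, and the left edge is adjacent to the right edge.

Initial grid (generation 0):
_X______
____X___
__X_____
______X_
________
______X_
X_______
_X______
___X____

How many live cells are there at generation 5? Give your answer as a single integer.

Simulating step by step:
Generation 0 (given above): 8 live cells
Generation 1: 9 live cells
_X______
____X___
__X_____
______X_
________
______X_
X_______
_X______
__XX____
Generation 2: 13 live cells
_XXX____
____X___
__X_____
______X_
________
______X_
X_______
_XX_____
_XXX____
Generation 3: 19 live cells
_XXXX___
_X__X___
__X_____
______X_
________
______X_
XX______
XXXX____
XXXX____
Generation 4: 21 live cells
_XXXX___
_X__X___
__X_____
______X_
________
______X_
XX_____X
XXXX___X
XXXX____
Generation 5: 25 live cells
_XXXX___
_X__X___
__X_____
______X_
________
X_____XX
XX____XX
XXXX___X
XXXX___X
Population at generation 5: 25

Answer: 25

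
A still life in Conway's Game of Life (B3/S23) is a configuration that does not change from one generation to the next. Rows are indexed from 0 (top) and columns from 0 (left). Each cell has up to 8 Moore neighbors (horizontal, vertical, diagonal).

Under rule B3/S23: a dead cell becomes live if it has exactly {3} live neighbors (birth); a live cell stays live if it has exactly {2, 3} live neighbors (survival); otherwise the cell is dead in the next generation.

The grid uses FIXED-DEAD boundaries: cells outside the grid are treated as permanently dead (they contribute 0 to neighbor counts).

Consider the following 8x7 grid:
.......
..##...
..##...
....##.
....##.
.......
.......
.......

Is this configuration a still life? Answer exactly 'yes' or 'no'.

Compute generation 1 and compare to generation 0 (given above):
Generation 1:
.......
..##...
..#....
.....#.
....##.
.......
.......
.......
Cell (2,3) differs: gen0=1 vs gen1=0 -> NOT a still life.

Answer: no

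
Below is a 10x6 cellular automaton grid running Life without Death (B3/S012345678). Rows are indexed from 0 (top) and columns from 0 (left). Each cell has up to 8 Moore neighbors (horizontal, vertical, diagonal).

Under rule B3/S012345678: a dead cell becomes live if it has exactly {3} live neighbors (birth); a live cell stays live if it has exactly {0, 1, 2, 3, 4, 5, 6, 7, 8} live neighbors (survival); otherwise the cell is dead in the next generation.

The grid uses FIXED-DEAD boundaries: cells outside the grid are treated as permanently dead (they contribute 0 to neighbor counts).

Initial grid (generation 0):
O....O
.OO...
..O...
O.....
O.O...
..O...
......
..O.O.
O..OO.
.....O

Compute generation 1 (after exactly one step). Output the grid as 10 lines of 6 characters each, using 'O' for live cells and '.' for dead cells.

Simulating step by step:
Generation 0 (given above): 15 live cells
Generation 1: 20 live cells
(generation 1 grid is the final answer)

Answer: OO...O
.OO...
..O...
O.....
O.O...
.OO...
...O..
..O.O.
O..OOO
....OO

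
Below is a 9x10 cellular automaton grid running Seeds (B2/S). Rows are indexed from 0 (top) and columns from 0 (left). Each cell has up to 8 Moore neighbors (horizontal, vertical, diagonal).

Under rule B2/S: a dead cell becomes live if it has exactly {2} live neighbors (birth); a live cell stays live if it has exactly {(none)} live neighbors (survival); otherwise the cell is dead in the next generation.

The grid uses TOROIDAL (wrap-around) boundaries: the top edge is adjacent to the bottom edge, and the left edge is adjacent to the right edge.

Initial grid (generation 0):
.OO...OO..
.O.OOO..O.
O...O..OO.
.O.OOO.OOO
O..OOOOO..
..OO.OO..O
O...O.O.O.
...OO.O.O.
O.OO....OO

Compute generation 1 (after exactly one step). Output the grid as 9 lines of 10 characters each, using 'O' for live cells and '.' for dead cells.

Simulating step by step:
Generation 0 (given above): 44 live cells
Generation 1: 1 live cells
(generation 1 grid is the final answer)

Answer: ..........
..........
..........
..........
..........
..........
.O........
..........
..........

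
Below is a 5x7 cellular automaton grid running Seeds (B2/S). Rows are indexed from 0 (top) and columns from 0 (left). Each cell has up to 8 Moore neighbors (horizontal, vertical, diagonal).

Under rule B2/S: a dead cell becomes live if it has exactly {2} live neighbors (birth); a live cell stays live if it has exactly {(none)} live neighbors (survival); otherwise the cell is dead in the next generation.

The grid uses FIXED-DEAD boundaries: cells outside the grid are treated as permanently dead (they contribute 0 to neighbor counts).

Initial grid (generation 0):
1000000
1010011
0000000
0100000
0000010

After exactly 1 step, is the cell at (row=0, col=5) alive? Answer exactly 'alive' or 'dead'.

Answer: alive

Derivation:
Simulating step by step:
Generation 0 (given above): 7 live cells
Generation 1: 6 live cells
0000011
0000000
1010011
0000000
0000000

Cell (0,5) at generation 1: 1 -> alive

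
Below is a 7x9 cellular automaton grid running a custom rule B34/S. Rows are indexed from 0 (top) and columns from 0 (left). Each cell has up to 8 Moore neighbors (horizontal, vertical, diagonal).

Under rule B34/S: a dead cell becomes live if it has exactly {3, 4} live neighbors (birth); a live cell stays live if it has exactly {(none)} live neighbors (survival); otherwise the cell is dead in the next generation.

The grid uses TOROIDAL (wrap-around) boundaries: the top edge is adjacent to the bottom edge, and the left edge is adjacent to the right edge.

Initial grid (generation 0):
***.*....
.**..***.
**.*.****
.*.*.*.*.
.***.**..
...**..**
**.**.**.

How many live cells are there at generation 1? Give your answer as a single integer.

Simulating step by step:
Generation 0 (given above): 35 live cells
Generation 1: 11 live cells
.......**
...**....
.........
........*
*......**
**.......
.....*...
Population at generation 1: 11

Answer: 11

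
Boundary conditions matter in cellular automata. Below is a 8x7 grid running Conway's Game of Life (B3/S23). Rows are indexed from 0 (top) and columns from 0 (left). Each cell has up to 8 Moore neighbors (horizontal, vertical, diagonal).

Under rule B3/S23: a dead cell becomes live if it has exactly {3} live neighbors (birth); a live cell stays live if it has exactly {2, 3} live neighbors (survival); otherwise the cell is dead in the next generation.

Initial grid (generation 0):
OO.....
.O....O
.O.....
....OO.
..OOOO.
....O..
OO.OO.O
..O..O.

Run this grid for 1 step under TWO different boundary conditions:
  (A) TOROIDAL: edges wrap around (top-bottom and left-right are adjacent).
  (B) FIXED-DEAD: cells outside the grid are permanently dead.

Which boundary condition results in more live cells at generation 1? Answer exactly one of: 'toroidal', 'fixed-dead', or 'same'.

Answer: toroidal

Derivation:
Under TOROIDAL boundary, generation 1:
OOO...O
.OO....
O....O.
..O..O.
.......
OO....O
OOOOO.O
..OOOO.
Population = 23

Under FIXED-DEAD boundary, generation 1:
OO.....
.OO....
.....O.
..O..O.
.......
.O.....
.OOOO..
.OOOOO.
Population = 17

Comparison: toroidal=23, fixed-dead=17 -> toroidal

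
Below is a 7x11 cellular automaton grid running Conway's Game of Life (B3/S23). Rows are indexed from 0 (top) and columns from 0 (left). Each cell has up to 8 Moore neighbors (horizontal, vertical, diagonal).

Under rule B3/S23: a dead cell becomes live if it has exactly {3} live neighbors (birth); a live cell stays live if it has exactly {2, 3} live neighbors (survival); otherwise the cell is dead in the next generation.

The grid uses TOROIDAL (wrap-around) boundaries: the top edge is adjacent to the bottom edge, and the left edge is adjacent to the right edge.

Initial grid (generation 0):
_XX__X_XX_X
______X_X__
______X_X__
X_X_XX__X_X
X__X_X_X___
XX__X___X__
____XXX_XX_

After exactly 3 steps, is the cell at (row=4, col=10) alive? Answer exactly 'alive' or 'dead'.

Answer: alive

Derivation:
Simulating step by step:
Generation 0 (given above): 29 live cells
Generation 1: 32 live cells
____X______
_____XX_X__
______X_X__
XX_XXX__XXX
__XX_XXXXX_
XX_X____XXX
__XXX_X___X
Generation 2: 22 live cells
____X_XX___
_____XX____
X_____X_X_X
XX_X______X
_____XX____
XX_________
_XX_XX____X
Generation 3: 28 live cells
___XX__X___
___________
_X___XXX_XX
_X___XXX_XX
__X_______X
XXX_X_X____
_XXXXXX____

Cell (4,10) at generation 3: 1 -> alive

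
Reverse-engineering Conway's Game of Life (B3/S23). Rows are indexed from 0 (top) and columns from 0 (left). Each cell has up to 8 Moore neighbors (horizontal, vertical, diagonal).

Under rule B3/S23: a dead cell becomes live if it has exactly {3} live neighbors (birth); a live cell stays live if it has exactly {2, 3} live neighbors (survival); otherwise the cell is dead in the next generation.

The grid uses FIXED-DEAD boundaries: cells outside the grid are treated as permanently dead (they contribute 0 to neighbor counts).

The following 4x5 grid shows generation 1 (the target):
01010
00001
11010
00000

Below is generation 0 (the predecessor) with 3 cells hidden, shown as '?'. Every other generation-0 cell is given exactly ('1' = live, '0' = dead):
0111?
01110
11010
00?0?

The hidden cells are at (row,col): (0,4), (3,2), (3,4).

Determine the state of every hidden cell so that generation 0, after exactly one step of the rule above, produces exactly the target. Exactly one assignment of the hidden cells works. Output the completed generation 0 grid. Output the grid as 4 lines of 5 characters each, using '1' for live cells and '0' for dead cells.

Answer: 01110
01110
11010
00000

Derivation:
Hidden generation-0 cells (in order): (0,4), (3,2), (3,4).
A hidden cell only influences target cells in its own 3x3 neighborhood. Try each of the 2^3 = 8 assignments, step the completed generation 0 forward once under B3/S23, and compare with the target:
  (0,4)=0 (3,2)=0 (3,4)=0 -> step reproduces the target at every cell -> ACCEPT
  (0,4)=0 (3,2)=0 (3,4)=1 -> step gives (2,4)='1' but target has '0' -> reject
  (0,4)=0 (3,2)=1 (3,4)=0 -> step gives (2,1)='0' but target has '1' -> reject
  (0,4)=0 (3,2)=1 (3,4)=1 -> step gives (2,1)='0' but target has '1' -> reject
  (0,4)=1 (3,2)=0 (3,4)=0 -> step gives (0,3)='0' but target has '1' -> reject
  (0,4)=1 (3,2)=0 (3,4)=1 -> step gives (0,3)='0' but target has '1' -> reject
  (0,4)=1 (3,2)=1 (3,4)=0 -> step gives (0,3)='0' but target has '1' -> reject
  (0,4)=1 (3,2)=1 (3,4)=1 -> step gives (0,3)='0' but target has '1' -> reject
Unique solution: (0,4)=dead, (3,2)=dead, (3,4)=dead.
Check: live-neighbor counts of every cell in the completed generation 0:
23532
45743
23522
22211
Applying B3/S23 to generation 0 with these counts gives:
01010
00001
11010
00000
which matches the target exactly.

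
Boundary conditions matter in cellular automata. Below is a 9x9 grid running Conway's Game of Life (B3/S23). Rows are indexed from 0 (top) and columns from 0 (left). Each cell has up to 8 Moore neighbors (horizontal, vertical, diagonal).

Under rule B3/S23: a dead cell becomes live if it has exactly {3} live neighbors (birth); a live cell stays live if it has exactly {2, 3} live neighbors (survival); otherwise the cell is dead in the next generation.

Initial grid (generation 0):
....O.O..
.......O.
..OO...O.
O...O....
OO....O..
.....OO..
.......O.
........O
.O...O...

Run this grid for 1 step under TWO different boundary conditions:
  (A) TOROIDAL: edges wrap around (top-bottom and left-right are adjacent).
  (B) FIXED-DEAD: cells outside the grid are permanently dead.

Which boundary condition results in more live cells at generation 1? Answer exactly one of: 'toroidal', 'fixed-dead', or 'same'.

Under TOROIDAL boundary, generation 1:
.....OO..
...O..OO.
...O....O
O.OO....O
OO....O..
.....OOO.
......OO.
.........
.....O...
Population = 20

Under FIXED-DEAD boundary, generation 1:
.........
...O..OO.
...O.....
O.OO.....
OO....O..
.....OOO.
......OO.
.........
.........
Population = 15

Comparison: toroidal=20, fixed-dead=15 -> toroidal

Answer: toroidal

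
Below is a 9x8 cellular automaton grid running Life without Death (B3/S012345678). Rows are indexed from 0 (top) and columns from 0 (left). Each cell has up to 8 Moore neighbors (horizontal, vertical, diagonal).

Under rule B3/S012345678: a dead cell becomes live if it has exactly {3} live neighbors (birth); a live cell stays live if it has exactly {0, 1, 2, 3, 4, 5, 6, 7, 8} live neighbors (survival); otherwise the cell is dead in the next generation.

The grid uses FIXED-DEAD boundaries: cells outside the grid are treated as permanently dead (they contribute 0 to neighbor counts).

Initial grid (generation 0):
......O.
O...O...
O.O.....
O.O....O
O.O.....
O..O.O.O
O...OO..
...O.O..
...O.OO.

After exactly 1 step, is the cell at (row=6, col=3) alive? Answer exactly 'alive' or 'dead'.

Simulating step by step:
Generation 0 (given above): 22 live cells
Generation 1: 29 live cells
......O.
OO..O...
O.OO....
O.OO...O
O.OO..O.
O..O.OOO
O..OOO..
...O.O..
...O.OO.

Cell (6,3) at generation 1: 1 -> alive

Answer: alive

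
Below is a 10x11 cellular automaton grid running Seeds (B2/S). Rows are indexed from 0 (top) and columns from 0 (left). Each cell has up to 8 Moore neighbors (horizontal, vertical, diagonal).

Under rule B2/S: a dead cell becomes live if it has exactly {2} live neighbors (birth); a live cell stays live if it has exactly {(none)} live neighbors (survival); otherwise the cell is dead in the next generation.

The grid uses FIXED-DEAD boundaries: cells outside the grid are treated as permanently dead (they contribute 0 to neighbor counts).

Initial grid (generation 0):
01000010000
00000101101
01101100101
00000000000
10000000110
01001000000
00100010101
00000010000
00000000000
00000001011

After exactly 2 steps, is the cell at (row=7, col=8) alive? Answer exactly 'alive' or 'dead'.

Simulating step by step:
Generation 0 (given above): 25 live cells
Generation 1: 30 live cells
00000100110
10010000000
00010000000
10111101001
01000000000
10110100001
01010000010
00000100010
00000011111
00000000100
Generation 2: 20 live cells
00001000000
00100000110
10000110000
00000010000
00000000011
00000000010
10000110100
00101000000
00000100000
00000010001

Cell (7,8) at generation 2: 0 -> dead

Answer: dead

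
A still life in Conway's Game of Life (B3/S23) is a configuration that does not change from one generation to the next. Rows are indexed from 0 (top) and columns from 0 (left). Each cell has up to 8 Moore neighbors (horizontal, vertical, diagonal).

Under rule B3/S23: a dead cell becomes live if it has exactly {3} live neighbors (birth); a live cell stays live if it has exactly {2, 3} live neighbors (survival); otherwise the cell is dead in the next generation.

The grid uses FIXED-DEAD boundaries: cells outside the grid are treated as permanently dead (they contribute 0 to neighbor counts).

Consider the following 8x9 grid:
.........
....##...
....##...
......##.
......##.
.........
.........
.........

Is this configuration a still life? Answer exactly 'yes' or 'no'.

Compute generation 1 and compare to generation 0 (given above):
Generation 1:
.........
....##...
....#....
.......#.
......##.
.........
.........
.........
Cell (2,5) differs: gen0=1 vs gen1=0 -> NOT a still life.

Answer: no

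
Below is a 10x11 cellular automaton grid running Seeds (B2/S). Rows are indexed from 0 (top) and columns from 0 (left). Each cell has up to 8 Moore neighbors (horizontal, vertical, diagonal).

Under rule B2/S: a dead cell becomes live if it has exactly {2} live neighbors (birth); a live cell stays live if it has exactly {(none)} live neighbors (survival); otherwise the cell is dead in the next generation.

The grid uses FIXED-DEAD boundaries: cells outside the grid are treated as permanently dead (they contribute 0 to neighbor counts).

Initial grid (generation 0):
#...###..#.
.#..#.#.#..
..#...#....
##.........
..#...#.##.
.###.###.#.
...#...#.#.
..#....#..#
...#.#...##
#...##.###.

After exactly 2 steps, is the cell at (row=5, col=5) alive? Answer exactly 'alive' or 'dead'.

Answer: alive

Derivation:
Simulating step by step:
Generation 0 (given above): 40 live cells
Generation 1: 18 live cells
.#.#....#..
#.#......#.
...#.......
...#.##.##.
....#.....#
...........
.....#.....
...........
.##........
...#.......
Generation 2: 22 live cells
#........#.
....#...#..
.#...###..#
..#....#..#
...#..###..
....##.....
...........
.##........
...#.......
.#.........

Cell (5,5) at generation 2: 1 -> alive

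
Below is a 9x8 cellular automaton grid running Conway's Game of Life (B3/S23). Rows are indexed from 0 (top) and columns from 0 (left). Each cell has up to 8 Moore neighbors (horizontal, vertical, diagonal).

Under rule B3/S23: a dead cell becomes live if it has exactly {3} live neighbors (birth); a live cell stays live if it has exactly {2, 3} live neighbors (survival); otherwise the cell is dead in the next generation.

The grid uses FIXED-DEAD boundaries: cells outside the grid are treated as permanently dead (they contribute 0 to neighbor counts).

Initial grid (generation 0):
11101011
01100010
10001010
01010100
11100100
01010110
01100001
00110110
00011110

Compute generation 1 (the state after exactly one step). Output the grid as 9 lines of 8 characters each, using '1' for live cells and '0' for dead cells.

Simulating step by step:
Generation 0 (given above): 34 live cells
Generation 1: 29 live cells
(generation 1 grid is the final answer)

Answer: 10110111
00100010
10011010
00010110
10010100
00011110
01000001
01000001
00110010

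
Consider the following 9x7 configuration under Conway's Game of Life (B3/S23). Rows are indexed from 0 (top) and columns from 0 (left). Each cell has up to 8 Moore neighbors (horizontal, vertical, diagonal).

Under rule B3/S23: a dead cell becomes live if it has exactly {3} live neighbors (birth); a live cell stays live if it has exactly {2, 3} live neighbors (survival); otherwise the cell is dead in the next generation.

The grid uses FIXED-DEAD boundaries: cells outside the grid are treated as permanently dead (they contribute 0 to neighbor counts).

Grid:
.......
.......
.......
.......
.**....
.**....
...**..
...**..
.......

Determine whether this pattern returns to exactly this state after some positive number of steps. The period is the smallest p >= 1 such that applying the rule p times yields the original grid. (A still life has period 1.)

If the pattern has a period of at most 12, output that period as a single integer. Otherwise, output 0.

Answer: 2

Derivation:
Simulating and comparing each generation to the original:
Gen 0 (original, given above): 8 live cells
Gen 1: 6 live cells, differs from original
Gen 2: 8 live cells, MATCHES original -> period = 2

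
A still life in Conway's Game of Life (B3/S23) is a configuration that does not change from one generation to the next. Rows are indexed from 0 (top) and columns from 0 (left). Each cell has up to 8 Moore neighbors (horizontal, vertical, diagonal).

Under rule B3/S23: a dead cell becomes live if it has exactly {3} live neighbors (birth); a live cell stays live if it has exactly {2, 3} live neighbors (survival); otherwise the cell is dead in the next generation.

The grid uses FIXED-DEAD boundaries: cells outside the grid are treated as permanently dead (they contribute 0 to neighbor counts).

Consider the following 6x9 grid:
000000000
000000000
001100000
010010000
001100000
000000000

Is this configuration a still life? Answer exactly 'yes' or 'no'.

Answer: yes

Derivation:
Compute generation 1 and compare to generation 0 (given above):
Generation 1:
000000000
000000000
001100000
010010000
001100000
000000000
The grids are IDENTICAL -> still life.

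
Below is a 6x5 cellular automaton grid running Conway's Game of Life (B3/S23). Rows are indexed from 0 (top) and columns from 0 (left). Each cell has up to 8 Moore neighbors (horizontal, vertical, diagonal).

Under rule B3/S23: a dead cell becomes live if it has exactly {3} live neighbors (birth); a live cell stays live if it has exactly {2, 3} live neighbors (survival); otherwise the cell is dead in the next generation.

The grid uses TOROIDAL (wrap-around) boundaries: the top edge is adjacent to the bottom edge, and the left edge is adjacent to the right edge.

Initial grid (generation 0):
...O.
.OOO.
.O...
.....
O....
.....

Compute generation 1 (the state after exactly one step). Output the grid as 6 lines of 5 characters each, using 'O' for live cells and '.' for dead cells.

Simulating step by step:
Generation 0 (given above): 6 live cells
Generation 1: 4 live cells
(generation 1 grid is the final answer)

Answer: ...O.
.O.O.
.O...
.....
.....
.....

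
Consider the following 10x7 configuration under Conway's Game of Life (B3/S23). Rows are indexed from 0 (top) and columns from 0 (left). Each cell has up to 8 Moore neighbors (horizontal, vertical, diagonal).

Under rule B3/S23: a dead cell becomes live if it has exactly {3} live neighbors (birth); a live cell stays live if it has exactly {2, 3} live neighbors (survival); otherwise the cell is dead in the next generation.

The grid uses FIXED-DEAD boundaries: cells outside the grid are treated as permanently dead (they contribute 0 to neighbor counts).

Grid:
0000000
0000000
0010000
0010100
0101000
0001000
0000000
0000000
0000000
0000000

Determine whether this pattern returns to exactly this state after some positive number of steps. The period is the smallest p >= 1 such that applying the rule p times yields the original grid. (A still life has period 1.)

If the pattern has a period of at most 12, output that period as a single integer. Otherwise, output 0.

Answer: 2

Derivation:
Simulating and comparing each generation to the original:
Gen 0 (original, given above): 6 live cells
Gen 1: 6 live cells, differs from original
Gen 2: 6 live cells, MATCHES original -> period = 2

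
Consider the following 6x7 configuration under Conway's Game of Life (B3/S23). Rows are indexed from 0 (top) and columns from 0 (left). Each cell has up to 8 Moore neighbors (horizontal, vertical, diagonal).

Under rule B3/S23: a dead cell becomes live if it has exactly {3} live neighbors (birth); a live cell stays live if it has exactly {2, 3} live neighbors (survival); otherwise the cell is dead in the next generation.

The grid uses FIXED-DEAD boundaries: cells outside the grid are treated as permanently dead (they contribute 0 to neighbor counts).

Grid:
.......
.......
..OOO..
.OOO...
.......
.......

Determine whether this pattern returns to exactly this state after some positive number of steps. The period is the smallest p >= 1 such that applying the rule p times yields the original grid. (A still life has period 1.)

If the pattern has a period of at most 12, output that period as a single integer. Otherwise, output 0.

Simulating and comparing each generation to the original:
Gen 0 (original, given above): 6 live cells
Gen 1: 6 live cells, differs from original
Gen 2: 6 live cells, MATCHES original -> period = 2

Answer: 2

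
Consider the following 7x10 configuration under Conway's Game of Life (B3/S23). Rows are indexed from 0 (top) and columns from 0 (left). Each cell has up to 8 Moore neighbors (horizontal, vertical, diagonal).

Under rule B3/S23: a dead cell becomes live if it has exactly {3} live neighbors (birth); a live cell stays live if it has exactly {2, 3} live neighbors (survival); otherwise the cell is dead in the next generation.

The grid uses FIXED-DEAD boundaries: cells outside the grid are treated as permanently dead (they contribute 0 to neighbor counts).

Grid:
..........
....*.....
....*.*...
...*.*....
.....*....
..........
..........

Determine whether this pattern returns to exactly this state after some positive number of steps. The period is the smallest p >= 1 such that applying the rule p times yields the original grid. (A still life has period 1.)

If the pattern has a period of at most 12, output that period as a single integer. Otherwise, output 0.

Simulating and comparing each generation to the original:
Gen 0 (original, given above): 6 live cells
Gen 1: 6 live cells, differs from original
Gen 2: 6 live cells, MATCHES original -> period = 2

Answer: 2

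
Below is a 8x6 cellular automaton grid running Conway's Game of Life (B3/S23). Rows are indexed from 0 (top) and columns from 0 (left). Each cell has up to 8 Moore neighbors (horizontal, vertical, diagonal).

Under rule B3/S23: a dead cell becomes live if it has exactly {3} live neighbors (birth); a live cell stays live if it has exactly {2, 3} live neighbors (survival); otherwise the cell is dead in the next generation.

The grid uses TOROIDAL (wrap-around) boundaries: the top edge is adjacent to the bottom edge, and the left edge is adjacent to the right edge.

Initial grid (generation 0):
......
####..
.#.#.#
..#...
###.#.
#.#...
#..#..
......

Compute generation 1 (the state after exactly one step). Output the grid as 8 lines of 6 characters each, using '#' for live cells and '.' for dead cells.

Answer: .##...
##.##.
...##.
....##
#.#..#
#.#...
.#....
......

Derivation:
Simulating step by step:
Generation 0 (given above): 16 live cells
Generation 1: 16 live cells
(generation 1 grid is the final answer)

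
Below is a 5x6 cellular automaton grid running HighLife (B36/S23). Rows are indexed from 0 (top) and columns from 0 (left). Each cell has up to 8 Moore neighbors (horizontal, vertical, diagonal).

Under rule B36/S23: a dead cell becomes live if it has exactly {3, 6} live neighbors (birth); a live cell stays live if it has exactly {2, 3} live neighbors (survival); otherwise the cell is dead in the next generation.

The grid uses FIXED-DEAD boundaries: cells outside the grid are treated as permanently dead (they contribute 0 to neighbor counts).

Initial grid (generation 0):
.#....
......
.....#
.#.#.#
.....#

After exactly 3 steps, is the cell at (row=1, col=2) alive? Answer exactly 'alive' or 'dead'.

Simulating step by step:
Generation 0 (given above): 6 live cells
Generation 1: 3 live cells
......
......
....#.
.....#
....#.
Generation 2: 2 live cells
......
......
......
....##
......
Generation 3: 0 live cells
......
......
......
......
......

Cell (1,2) at generation 3: 0 -> dead

Answer: dead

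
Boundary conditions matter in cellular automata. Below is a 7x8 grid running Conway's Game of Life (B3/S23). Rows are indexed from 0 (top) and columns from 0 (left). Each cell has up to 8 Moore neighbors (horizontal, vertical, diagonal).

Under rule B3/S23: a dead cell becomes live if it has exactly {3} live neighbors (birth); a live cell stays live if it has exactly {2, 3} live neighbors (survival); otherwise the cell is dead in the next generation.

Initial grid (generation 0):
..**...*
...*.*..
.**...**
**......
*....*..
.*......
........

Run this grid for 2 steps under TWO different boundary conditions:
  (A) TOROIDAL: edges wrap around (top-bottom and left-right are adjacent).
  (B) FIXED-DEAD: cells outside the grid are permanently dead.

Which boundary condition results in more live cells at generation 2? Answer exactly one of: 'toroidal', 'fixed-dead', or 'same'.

Under TOROIDAL boundary, generation 2:
*...*...
....****
.....**.
*.*...*.
........
........
..*.....
Population = 12

Under FIXED-DEAD boundary, generation 2:
..*.*...
*...**..
*....***
*.*.....
.*......
........
........
Population = 12

Comparison: toroidal=12, fixed-dead=12 -> same

Answer: same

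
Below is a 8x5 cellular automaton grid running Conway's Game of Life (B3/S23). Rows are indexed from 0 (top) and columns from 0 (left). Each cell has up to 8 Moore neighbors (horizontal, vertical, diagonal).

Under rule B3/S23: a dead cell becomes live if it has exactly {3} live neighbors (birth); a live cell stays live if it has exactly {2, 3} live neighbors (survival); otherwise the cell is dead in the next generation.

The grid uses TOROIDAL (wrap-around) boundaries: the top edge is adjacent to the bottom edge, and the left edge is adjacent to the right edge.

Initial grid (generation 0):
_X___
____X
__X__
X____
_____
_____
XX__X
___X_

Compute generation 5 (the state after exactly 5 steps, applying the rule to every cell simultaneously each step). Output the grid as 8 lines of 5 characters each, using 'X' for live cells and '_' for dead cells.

Answer: X___X
_____
_____
_____
___XX
___XX
XX___
XX__X

Derivation:
Simulating step by step:
Generation 0 (given above): 8 live cells
Generation 1: 6 live cells
_____
_____
_____
_____
_____
X____
X___X
_XX_X
Generation 2: 7 live cells
_____
_____
_____
_____
_____
X___X
___XX
_X_XX
Generation 3: 8 live cells
_____
_____
_____
_____
_____
X__XX
__X__
X_XXX
Generation 4: 10 live cells
___XX
_____
_____
_____
____X
___XX
__X__
_XXXX
Generation 5: 11 live cells
(generation 5 grid is the final answer)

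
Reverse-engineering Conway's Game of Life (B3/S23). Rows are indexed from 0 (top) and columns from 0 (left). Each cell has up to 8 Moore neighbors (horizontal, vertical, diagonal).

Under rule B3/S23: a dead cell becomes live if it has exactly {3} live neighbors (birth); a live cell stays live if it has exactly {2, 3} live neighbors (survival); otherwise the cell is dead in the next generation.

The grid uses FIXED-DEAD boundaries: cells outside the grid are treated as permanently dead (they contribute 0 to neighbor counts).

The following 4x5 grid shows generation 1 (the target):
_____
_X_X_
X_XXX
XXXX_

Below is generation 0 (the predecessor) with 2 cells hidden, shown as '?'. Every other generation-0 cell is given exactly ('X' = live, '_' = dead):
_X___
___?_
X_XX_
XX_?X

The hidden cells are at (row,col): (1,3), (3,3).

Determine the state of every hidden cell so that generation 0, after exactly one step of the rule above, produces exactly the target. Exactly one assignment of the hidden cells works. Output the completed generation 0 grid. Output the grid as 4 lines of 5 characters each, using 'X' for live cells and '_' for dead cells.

Answer: _X___
___X_
X_XX_
XX__X

Derivation:
Hidden generation-0 cells (in order): (1,3), (3,3).
A hidden cell only influences target cells in its own 3x3 neighborhood. Try each of the 2^2 = 4 assignments, step the completed generation 0 forward once under B3/S23, and compare with the target:
  (1,3)=_ (3,3)=_ -> step gives (1,2)='X' but target has '_' -> reject
  (1,3)=_ (3,3)=X -> step gives (1,2)='X' but target has '_' -> reject
  (1,3)=X (3,3)=_ -> step reproduces the target at every cell -> ACCEPT
  (1,3)=X (3,3)=X -> step gives (2,2)='_' but target has 'X' -> reject
Unique solution: (1,3)=live, (3,3)=dead.
Check: live-neighbor counts of every cell in the completed generation 0:
10211
23422
24333
23331
Applying B3/S23 to generation 0 with these counts gives:
_____
_X_X_
X_XXX
XXXX_
which matches the target exactly.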